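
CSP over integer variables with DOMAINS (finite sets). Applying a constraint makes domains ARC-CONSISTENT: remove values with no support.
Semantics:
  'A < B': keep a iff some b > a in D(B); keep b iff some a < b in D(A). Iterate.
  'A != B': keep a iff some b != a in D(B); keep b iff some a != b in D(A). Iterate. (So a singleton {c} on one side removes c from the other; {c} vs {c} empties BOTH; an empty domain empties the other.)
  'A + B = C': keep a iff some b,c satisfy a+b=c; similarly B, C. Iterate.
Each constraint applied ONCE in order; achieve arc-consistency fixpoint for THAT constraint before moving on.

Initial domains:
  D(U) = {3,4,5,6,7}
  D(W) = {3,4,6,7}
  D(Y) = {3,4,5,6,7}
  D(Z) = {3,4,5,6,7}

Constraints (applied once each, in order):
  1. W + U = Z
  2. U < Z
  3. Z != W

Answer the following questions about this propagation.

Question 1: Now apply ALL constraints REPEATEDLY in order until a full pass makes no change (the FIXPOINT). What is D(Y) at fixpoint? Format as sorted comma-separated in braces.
pass 0 (initial): D(Y)={3,4,5,6,7}
pass 1: U {3,4,5,6,7}->{3,4}; W {3,4,6,7}->{3,4}; Z {3,4,5,6,7}->{6,7}
pass 2: no change
Fixpoint after 2 passes: D(Y) = {3,4,5,6,7}

Answer: {3,4,5,6,7}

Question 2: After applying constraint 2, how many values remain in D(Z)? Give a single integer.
Answer: 2

Derivation:
Constraint 1 (W + U = Z) on D(W)={3,4,6,7} D(U)={3,4,5,6,7} D(Z)={3,4,5,6,7}: W {3,4,6,7}->{3,4}; U {3,4,5,6,7}->{3,4}; Z {3,4,5,6,7}->{6,7}
Constraint 2 (U < Z) on D(U)={3,4} D(Z)={6,7}: no change
So after constraint 2: D(Z)={6,7}, size = 2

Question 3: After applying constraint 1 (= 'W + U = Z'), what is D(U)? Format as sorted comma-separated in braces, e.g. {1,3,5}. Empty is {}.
Constraint 1 (W + U = Z) on D(W)={3,4,6,7} D(U)={3,4,5,6,7} D(Z)={3,4,5,6,7}: W {3,4,6,7}->{3,4}; U {3,4,5,6,7}->{3,4}; Z {3,4,5,6,7}->{6,7}
So after constraint 1: D(U) = {3,4}

Answer: {3,4}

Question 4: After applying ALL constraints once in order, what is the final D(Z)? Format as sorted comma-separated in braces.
Answer: {6,7}

Derivation:
Constraint 1 (W + U = Z) on D(W)={3,4,6,7} D(U)={3,4,5,6,7} D(Z)={3,4,5,6,7}: W {3,4,6,7}->{3,4}; U {3,4,5,6,7}->{3,4}; Z {3,4,5,6,7}->{6,7}
Constraint 2 (U < Z) on D(U)={3,4} D(Z)={6,7}: no change
Constraint 3 (Z != W) on D(Z)={6,7} D(W)={3,4}: no change
So after all 3 constraints: D(Z) = {6,7}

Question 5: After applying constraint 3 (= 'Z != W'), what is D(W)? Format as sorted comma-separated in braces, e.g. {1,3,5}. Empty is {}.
Answer: {3,4}

Derivation:
Constraint 1 (W + U = Z) on D(W)={3,4,6,7} D(U)={3,4,5,6,7} D(Z)={3,4,5,6,7}: W {3,4,6,7}->{3,4}; U {3,4,5,6,7}->{3,4}; Z {3,4,5,6,7}->{6,7}
Constraint 2 (U < Z) on D(U)={3,4} D(Z)={6,7}: no change
Constraint 3 (Z != W) on D(Z)={6,7} D(W)={3,4}: no change
So after constraint 3: D(W) = {3,4}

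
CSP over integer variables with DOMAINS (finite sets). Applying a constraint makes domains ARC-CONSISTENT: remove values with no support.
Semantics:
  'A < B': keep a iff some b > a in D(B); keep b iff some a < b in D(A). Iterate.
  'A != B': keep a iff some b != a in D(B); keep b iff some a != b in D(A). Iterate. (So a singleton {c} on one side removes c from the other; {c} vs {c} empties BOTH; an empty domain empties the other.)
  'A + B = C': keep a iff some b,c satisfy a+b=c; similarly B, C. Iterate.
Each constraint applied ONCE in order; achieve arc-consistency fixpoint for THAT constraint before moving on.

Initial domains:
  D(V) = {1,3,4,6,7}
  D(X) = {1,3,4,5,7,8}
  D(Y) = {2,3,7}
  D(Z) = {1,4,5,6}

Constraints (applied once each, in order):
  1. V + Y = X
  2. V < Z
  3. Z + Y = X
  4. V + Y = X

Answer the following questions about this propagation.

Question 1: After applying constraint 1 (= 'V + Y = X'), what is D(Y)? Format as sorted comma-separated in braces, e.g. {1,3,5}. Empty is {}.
Answer: {2,3,7}

Derivation:
Constraint 1 (V + Y = X) on D(V)={1,3,4,6,7} D(Y)={2,3,7} D(X)={1,3,4,5,7,8}: V {1,3,4,6,7}->{1,3,4,6}; X {1,3,4,5,7,8}->{3,4,5,7,8}
So after constraint 1: D(Y) = {2,3,7}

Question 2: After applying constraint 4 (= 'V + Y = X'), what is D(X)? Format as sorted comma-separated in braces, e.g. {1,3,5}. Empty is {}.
Answer: {7}

Derivation:
Constraint 1 (V + Y = X) on D(V)={1,3,4,6,7} D(Y)={2,3,7} D(X)={1,3,4,5,7,8}: V {1,3,4,6,7}->{1,3,4,6}; X {1,3,4,5,7,8}->{3,4,5,7,8}
Constraint 2 (V < Z) on D(V)={1,3,4,6} D(Z)={1,4,5,6}: V {1,3,4,6}->{1,3,4}; Z {1,4,5,6}->{4,5,6}
Constraint 3 (Z + Y = X) on D(Z)={4,5,6} D(Y)={2,3,7} D(X)={3,4,5,7,8}: Y {2,3,7}->{2,3}; X {3,4,5,7,8}->{7,8}
Constraint 4 (V + Y = X) on D(V)={1,3,4} D(Y)={2,3} D(X)={7,8}: V {1,3,4}->{4}; Y {2,3}->{3}; X {7,8}->{7}
So after constraint 4: D(X) = {7}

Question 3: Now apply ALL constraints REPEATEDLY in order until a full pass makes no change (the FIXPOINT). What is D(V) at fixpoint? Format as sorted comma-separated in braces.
pass 0 (initial): D(V)={1,3,4,6,7}
pass 1: V {1,3,4,6,7}->{4}; X {1,3,4,5,7,8}->{7}; Y {2,3,7}->{3}; Z {1,4,5,6}->{4,5,6}
pass 2: V {4}->{}; X {7}->{}; Y {3}->{}; Z {4,5,6}->{}
pass 3: no change
Fixpoint after 3 passes: D(V) = {}

Answer: {}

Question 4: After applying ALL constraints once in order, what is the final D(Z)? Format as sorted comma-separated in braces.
Answer: {4,5,6}

Derivation:
Constraint 1 (V + Y = X) on D(V)={1,3,4,6,7} D(Y)={2,3,7} D(X)={1,3,4,5,7,8}: V {1,3,4,6,7}->{1,3,4,6}; X {1,3,4,5,7,8}->{3,4,5,7,8}
Constraint 2 (V < Z) on D(V)={1,3,4,6} D(Z)={1,4,5,6}: V {1,3,4,6}->{1,3,4}; Z {1,4,5,6}->{4,5,6}
Constraint 3 (Z + Y = X) on D(Z)={4,5,6} D(Y)={2,3,7} D(X)={3,4,5,7,8}: Y {2,3,7}->{2,3}; X {3,4,5,7,8}->{7,8}
Constraint 4 (V + Y = X) on D(V)={1,3,4} D(Y)={2,3} D(X)={7,8}: V {1,3,4}->{4}; Y {2,3}->{3}; X {7,8}->{7}
So after all 4 constraints: D(Z) = {4,5,6}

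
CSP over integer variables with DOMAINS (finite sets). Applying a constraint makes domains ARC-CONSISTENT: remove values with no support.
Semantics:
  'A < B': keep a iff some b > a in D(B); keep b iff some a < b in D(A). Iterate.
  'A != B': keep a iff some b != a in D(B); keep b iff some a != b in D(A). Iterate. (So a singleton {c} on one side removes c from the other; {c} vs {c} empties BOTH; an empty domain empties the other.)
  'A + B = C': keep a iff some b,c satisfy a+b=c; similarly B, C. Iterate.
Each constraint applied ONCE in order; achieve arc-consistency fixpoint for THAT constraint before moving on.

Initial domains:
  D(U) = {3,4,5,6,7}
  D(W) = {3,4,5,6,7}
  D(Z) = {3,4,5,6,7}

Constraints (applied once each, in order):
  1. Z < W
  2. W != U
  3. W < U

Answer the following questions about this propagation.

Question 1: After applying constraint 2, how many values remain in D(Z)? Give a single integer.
Constraint 1 (Z < W) on D(Z)={3,4,5,6,7} D(W)={3,4,5,6,7}: Z {3,4,5,6,7}->{3,4,5,6}; W {3,4,5,6,7}->{4,5,6,7}
Constraint 2 (W != U) on D(W)={4,5,6,7} D(U)={3,4,5,6,7}: no change
So after constraint 2: D(Z)={3,4,5,6}, size = 4

Answer: 4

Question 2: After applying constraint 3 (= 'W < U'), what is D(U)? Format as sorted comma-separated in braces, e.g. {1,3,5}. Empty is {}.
Constraint 1 (Z < W) on D(Z)={3,4,5,6,7} D(W)={3,4,5,6,7}: Z {3,4,5,6,7}->{3,4,5,6}; W {3,4,5,6,7}->{4,5,6,7}
Constraint 2 (W != U) on D(W)={4,5,6,7} D(U)={3,4,5,6,7}: no change
Constraint 3 (W < U) on D(W)={4,5,6,7} D(U)={3,4,5,6,7}: W {4,5,6,7}->{4,5,6}; U {3,4,5,6,7}->{5,6,7}
So after constraint 3: D(U) = {5,6,7}

Answer: {5,6,7}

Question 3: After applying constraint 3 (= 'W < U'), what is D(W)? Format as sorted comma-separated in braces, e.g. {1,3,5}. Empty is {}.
Answer: {4,5,6}

Derivation:
Constraint 1 (Z < W) on D(Z)={3,4,5,6,7} D(W)={3,4,5,6,7}: Z {3,4,5,6,7}->{3,4,5,6}; W {3,4,5,6,7}->{4,5,6,7}
Constraint 2 (W != U) on D(W)={4,5,6,7} D(U)={3,4,5,6,7}: no change
Constraint 3 (W < U) on D(W)={4,5,6,7} D(U)={3,4,5,6,7}: W {4,5,6,7}->{4,5,6}; U {3,4,5,6,7}->{5,6,7}
So after constraint 3: D(W) = {4,5,6}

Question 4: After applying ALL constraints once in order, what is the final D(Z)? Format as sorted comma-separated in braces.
Answer: {3,4,5,6}

Derivation:
Constraint 1 (Z < W) on D(Z)={3,4,5,6,7} D(W)={3,4,5,6,7}: Z {3,4,5,6,7}->{3,4,5,6}; W {3,4,5,6,7}->{4,5,6,7}
Constraint 2 (W != U) on D(W)={4,5,6,7} D(U)={3,4,5,6,7}: no change
Constraint 3 (W < U) on D(W)={4,5,6,7} D(U)={3,4,5,6,7}: W {4,5,6,7}->{4,5,6}; U {3,4,5,6,7}->{5,6,7}
So after all 3 constraints: D(Z) = {3,4,5,6}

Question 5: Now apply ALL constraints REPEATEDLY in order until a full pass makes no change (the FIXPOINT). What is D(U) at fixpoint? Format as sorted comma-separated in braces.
Answer: {5,6,7}

Derivation:
pass 0 (initial): D(U)={3,4,5,6,7}
pass 1: U {3,4,5,6,7}->{5,6,7}; W {3,4,5,6,7}->{4,5,6}; Z {3,4,5,6,7}->{3,4,5,6}
pass 2: Z {3,4,5,6}->{3,4,5}
pass 3: no change
Fixpoint after 3 passes: D(U) = {5,6,7}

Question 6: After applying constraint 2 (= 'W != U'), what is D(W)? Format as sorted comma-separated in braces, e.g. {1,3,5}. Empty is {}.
Answer: {4,5,6,7}

Derivation:
Constraint 1 (Z < W) on D(Z)={3,4,5,6,7} D(W)={3,4,5,6,7}: Z {3,4,5,6,7}->{3,4,5,6}; W {3,4,5,6,7}->{4,5,6,7}
Constraint 2 (W != U) on D(W)={4,5,6,7} D(U)={3,4,5,6,7}: no change
So after constraint 2: D(W) = {4,5,6,7}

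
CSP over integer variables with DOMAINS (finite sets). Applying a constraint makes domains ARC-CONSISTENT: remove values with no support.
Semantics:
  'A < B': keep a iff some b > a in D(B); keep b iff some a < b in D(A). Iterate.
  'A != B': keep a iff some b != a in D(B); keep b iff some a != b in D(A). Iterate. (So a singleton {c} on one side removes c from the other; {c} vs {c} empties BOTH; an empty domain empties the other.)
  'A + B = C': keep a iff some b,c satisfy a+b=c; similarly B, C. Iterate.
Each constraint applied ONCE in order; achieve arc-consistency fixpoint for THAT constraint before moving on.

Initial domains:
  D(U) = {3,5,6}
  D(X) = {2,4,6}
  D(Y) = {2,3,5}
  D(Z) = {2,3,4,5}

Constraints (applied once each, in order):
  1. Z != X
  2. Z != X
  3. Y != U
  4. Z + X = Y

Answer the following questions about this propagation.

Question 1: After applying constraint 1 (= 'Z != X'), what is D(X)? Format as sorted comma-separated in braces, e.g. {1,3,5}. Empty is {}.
Answer: {2,4,6}

Derivation:
Constraint 1 (Z != X) on D(Z)={2,3,4,5} D(X)={2,4,6}: no change
So after constraint 1: D(X) = {2,4,6}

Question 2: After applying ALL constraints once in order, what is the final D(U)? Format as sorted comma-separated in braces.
Constraint 1 (Z != X) on D(Z)={2,3,4,5} D(X)={2,4,6}: no change
Constraint 2 (Z != X) on D(Z)={2,3,4,5} D(X)={2,4,6}: no change
Constraint 3 (Y != U) on D(Y)={2,3,5} D(U)={3,5,6}: no change
Constraint 4 (Z + X = Y) on D(Z)={2,3,4,5} D(X)={2,4,6} D(Y)={2,3,5}: Z {2,3,4,5}->{3}; X {2,4,6}->{2}; Y {2,3,5}->{5}
So after all 4 constraints: D(U) = {3,5,6}

Answer: {3,5,6}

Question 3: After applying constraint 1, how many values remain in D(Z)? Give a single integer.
Constraint 1 (Z != X) on D(Z)={2,3,4,5} D(X)={2,4,6}: no change
So after constraint 1: D(Z)={2,3,4,5}, size = 4

Answer: 4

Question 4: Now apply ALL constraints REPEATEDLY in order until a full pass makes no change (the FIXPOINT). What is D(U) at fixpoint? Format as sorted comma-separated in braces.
pass 0 (initial): D(U)={3,5,6}
pass 1: X {2,4,6}->{2}; Y {2,3,5}->{5}; Z {2,3,4,5}->{3}
pass 2: U {3,5,6}->{3,6}
pass 3: no change
Fixpoint after 3 passes: D(U) = {3,6}

Answer: {3,6}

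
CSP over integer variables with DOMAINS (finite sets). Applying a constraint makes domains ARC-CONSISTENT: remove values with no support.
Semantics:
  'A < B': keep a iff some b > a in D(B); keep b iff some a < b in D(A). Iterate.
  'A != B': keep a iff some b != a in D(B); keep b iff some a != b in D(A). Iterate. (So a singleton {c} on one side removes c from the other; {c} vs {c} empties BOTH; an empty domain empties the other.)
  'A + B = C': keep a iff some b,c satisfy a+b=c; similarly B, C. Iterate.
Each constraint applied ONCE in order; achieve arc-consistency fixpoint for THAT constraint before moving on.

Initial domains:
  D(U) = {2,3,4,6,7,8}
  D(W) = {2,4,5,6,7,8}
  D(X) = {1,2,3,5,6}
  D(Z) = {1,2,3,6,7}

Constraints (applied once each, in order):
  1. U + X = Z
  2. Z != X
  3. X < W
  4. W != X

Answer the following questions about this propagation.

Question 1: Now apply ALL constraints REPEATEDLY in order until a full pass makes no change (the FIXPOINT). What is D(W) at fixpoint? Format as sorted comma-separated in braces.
Answer: {2,4,5,6,7,8}

Derivation:
pass 0 (initial): D(W)={2,4,5,6,7,8}
pass 1: U {2,3,4,6,7,8}->{2,3,4,6}; X {1,2,3,5,6}->{1,2,3,5}; Z {1,2,3,6,7}->{3,6,7}
pass 2: no change
Fixpoint after 2 passes: D(W) = {2,4,5,6,7,8}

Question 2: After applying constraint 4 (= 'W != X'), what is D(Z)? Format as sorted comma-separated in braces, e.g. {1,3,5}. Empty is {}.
Constraint 1 (U + X = Z) on D(U)={2,3,4,6,7,8} D(X)={1,2,3,5,6} D(Z)={1,2,3,6,7}: U {2,3,4,6,7,8}->{2,3,4,6}; X {1,2,3,5,6}->{1,2,3,5}; Z {1,2,3,6,7}->{3,6,7}
Constraint 2 (Z != X) on D(Z)={3,6,7} D(X)={1,2,3,5}: no change
Constraint 3 (X < W) on D(X)={1,2,3,5} D(W)={2,4,5,6,7,8}: no change
Constraint 4 (W != X) on D(W)={2,4,5,6,7,8} D(X)={1,2,3,5}: no change
So after constraint 4: D(Z) = {3,6,7}

Answer: {3,6,7}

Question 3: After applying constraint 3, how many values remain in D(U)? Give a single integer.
Constraint 1 (U + X = Z) on D(U)={2,3,4,6,7,8} D(X)={1,2,3,5,6} D(Z)={1,2,3,6,7}: U {2,3,4,6,7,8}->{2,3,4,6}; X {1,2,3,5,6}->{1,2,3,5}; Z {1,2,3,6,7}->{3,6,7}
Constraint 2 (Z != X) on D(Z)={3,6,7} D(X)={1,2,3,5}: no change
Constraint 3 (X < W) on D(X)={1,2,3,5} D(W)={2,4,5,6,7,8}: no change
So after constraint 3: D(U)={2,3,4,6}, size = 4

Answer: 4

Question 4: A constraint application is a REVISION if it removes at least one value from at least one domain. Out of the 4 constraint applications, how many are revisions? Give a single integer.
Answer: 1

Derivation:
Constraint 1 (U + X = Z) on D(U)={2,3,4,6,7,8} D(X)={1,2,3,5,6} D(Z)={1,2,3,6,7}: U {2,3,4,6,7,8}->{2,3,4,6}; X {1,2,3,5,6}->{1,2,3,5}; Z {1,2,3,6,7}->{3,6,7} => REVISION
Constraint 2 (Z != X) on D(Z)={3,6,7} D(X)={1,2,3,5}: no change => not a revision
Constraint 3 (X < W) on D(X)={1,2,3,5} D(W)={2,4,5,6,7,8}: no change => not a revision
Constraint 4 (W != X) on D(W)={2,4,5,6,7,8} D(X)={1,2,3,5}: no change => not a revision
Total revisions = 1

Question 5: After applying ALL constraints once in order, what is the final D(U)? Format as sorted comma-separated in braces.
Constraint 1 (U + X = Z) on D(U)={2,3,4,6,7,8} D(X)={1,2,3,5,6} D(Z)={1,2,3,6,7}: U {2,3,4,6,7,8}->{2,3,4,6}; X {1,2,3,5,6}->{1,2,3,5}; Z {1,2,3,6,7}->{3,6,7}
Constraint 2 (Z != X) on D(Z)={3,6,7} D(X)={1,2,3,5}: no change
Constraint 3 (X < W) on D(X)={1,2,3,5} D(W)={2,4,5,6,7,8}: no change
Constraint 4 (W != X) on D(W)={2,4,5,6,7,8} D(X)={1,2,3,5}: no change
So after all 4 constraints: D(U) = {2,3,4,6}

Answer: {2,3,4,6}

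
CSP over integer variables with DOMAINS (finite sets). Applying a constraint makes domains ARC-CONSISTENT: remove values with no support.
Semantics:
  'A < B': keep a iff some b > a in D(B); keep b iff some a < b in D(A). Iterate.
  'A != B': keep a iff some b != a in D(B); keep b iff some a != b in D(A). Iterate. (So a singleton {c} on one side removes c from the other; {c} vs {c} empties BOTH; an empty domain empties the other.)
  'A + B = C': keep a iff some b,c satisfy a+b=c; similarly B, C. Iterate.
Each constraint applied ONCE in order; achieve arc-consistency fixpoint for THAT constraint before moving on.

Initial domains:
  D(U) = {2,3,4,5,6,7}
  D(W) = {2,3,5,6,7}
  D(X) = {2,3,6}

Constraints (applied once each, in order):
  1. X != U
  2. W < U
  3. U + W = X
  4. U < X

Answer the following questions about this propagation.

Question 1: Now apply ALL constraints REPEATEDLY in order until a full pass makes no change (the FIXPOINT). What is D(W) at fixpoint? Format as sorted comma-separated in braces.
pass 0 (initial): D(W)={2,3,5,6,7}
pass 1: U {2,3,4,5,6,7}->{3,4}; W {2,3,5,6,7}->{2,3}; X {2,3,6}->{6}
pass 2: no change
Fixpoint after 2 passes: D(W) = {2,3}

Answer: {2,3}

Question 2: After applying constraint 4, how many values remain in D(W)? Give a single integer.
Answer: 2

Derivation:
Constraint 1 (X != U) on D(X)={2,3,6} D(U)={2,3,4,5,6,7}: no change
Constraint 2 (W < U) on D(W)={2,3,5,6,7} D(U)={2,3,4,5,6,7}: W {2,3,5,6,7}->{2,3,5,6}; U {2,3,4,5,6,7}->{3,4,5,6,7}
Constraint 3 (U + W = X) on D(U)={3,4,5,6,7} D(W)={2,3,5,6} D(X)={2,3,6}: U {3,4,5,6,7}->{3,4}; W {2,3,5,6}->{2,3}; X {2,3,6}->{6}
Constraint 4 (U < X) on D(U)={3,4} D(X)={6}: no change
So after constraint 4: D(W)={2,3}, size = 2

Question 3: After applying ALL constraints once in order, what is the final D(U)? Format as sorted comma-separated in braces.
Constraint 1 (X != U) on D(X)={2,3,6} D(U)={2,3,4,5,6,7}: no change
Constraint 2 (W < U) on D(W)={2,3,5,6,7} D(U)={2,3,4,5,6,7}: W {2,3,5,6,7}->{2,3,5,6}; U {2,3,4,5,6,7}->{3,4,5,6,7}
Constraint 3 (U + W = X) on D(U)={3,4,5,6,7} D(W)={2,3,5,6} D(X)={2,3,6}: U {3,4,5,6,7}->{3,4}; W {2,3,5,6}->{2,3}; X {2,3,6}->{6}
Constraint 4 (U < X) on D(U)={3,4} D(X)={6}: no change
So after all 4 constraints: D(U) = {3,4}

Answer: {3,4}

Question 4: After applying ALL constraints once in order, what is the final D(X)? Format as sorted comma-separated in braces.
Constraint 1 (X != U) on D(X)={2,3,6} D(U)={2,3,4,5,6,7}: no change
Constraint 2 (W < U) on D(W)={2,3,5,6,7} D(U)={2,3,4,5,6,7}: W {2,3,5,6,7}->{2,3,5,6}; U {2,3,4,5,6,7}->{3,4,5,6,7}
Constraint 3 (U + W = X) on D(U)={3,4,5,6,7} D(W)={2,3,5,6} D(X)={2,3,6}: U {3,4,5,6,7}->{3,4}; W {2,3,5,6}->{2,3}; X {2,3,6}->{6}
Constraint 4 (U < X) on D(U)={3,4} D(X)={6}: no change
So after all 4 constraints: D(X) = {6}

Answer: {6}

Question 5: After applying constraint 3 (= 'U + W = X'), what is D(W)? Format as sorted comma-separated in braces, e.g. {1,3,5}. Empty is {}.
Constraint 1 (X != U) on D(X)={2,3,6} D(U)={2,3,4,5,6,7}: no change
Constraint 2 (W < U) on D(W)={2,3,5,6,7} D(U)={2,3,4,5,6,7}: W {2,3,5,6,7}->{2,3,5,6}; U {2,3,4,5,6,7}->{3,4,5,6,7}
Constraint 3 (U + W = X) on D(U)={3,4,5,6,7} D(W)={2,3,5,6} D(X)={2,3,6}: U {3,4,5,6,7}->{3,4}; W {2,3,5,6}->{2,3}; X {2,3,6}->{6}
So after constraint 3: D(W) = {2,3}

Answer: {2,3}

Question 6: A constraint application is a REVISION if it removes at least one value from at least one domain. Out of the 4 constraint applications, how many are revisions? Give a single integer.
Constraint 1 (X != U) on D(X)={2,3,6} D(U)={2,3,4,5,6,7}: no change => not a revision
Constraint 2 (W < U) on D(W)={2,3,5,6,7} D(U)={2,3,4,5,6,7}: W {2,3,5,6,7}->{2,3,5,6}; U {2,3,4,5,6,7}->{3,4,5,6,7} => REVISION
Constraint 3 (U + W = X) on D(U)={3,4,5,6,7} D(W)={2,3,5,6} D(X)={2,3,6}: U {3,4,5,6,7}->{3,4}; W {2,3,5,6}->{2,3}; X {2,3,6}->{6} => REVISION
Constraint 4 (U < X) on D(U)={3,4} D(X)={6}: no change => not a revision
Total revisions = 2

Answer: 2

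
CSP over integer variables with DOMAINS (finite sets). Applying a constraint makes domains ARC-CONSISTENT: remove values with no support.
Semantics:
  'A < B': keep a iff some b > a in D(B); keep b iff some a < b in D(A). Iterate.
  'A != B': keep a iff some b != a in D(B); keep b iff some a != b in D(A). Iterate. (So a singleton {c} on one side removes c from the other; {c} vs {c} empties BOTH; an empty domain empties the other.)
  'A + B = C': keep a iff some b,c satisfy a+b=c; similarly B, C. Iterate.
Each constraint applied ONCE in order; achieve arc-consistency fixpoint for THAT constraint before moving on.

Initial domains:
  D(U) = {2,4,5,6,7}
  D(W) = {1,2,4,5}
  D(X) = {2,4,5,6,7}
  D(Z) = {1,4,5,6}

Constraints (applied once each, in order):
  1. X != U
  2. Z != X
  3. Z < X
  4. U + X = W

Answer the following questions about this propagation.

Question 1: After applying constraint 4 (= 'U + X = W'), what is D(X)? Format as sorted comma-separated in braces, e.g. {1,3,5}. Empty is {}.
Answer: {2}

Derivation:
Constraint 1 (X != U) on D(X)={2,4,5,6,7} D(U)={2,4,5,6,7}: no change
Constraint 2 (Z != X) on D(Z)={1,4,5,6} D(X)={2,4,5,6,7}: no change
Constraint 3 (Z < X) on D(Z)={1,4,5,6} D(X)={2,4,5,6,7}: no change
Constraint 4 (U + X = W) on D(U)={2,4,5,6,7} D(X)={2,4,5,6,7} D(W)={1,2,4,5}: U {2,4,5,6,7}->{2}; X {2,4,5,6,7}->{2}; W {1,2,4,5}->{4}
So after constraint 4: D(X) = {2}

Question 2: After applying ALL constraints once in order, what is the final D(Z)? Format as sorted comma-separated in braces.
Constraint 1 (X != U) on D(X)={2,4,5,6,7} D(U)={2,4,5,6,7}: no change
Constraint 2 (Z != X) on D(Z)={1,4,5,6} D(X)={2,4,5,6,7}: no change
Constraint 3 (Z < X) on D(Z)={1,4,5,6} D(X)={2,4,5,6,7}: no change
Constraint 4 (U + X = W) on D(U)={2,4,5,6,7} D(X)={2,4,5,6,7} D(W)={1,2,4,5}: U {2,4,5,6,7}->{2}; X {2,4,5,6,7}->{2}; W {1,2,4,5}->{4}
So after all 4 constraints: D(Z) = {1,4,5,6}

Answer: {1,4,5,6}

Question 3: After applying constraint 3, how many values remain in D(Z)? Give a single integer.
Constraint 1 (X != U) on D(X)={2,4,5,6,7} D(U)={2,4,5,6,7}: no change
Constraint 2 (Z != X) on D(Z)={1,4,5,6} D(X)={2,4,5,6,7}: no change
Constraint 3 (Z < X) on D(Z)={1,4,5,6} D(X)={2,4,5,6,7}: no change
So after constraint 3: D(Z)={1,4,5,6}, size = 4

Answer: 4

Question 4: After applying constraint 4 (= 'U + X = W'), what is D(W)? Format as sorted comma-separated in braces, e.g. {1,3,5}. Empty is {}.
Answer: {4}

Derivation:
Constraint 1 (X != U) on D(X)={2,4,5,6,7} D(U)={2,4,5,6,7}: no change
Constraint 2 (Z != X) on D(Z)={1,4,5,6} D(X)={2,4,5,6,7}: no change
Constraint 3 (Z < X) on D(Z)={1,4,5,6} D(X)={2,4,5,6,7}: no change
Constraint 4 (U + X = W) on D(U)={2,4,5,6,7} D(X)={2,4,5,6,7} D(W)={1,2,4,5}: U {2,4,5,6,7}->{2}; X {2,4,5,6,7}->{2}; W {1,2,4,5}->{4}
So after constraint 4: D(W) = {4}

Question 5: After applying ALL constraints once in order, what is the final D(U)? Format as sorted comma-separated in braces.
Answer: {2}

Derivation:
Constraint 1 (X != U) on D(X)={2,4,5,6,7} D(U)={2,4,5,6,7}: no change
Constraint 2 (Z != X) on D(Z)={1,4,5,6} D(X)={2,4,5,6,7}: no change
Constraint 3 (Z < X) on D(Z)={1,4,5,6} D(X)={2,4,5,6,7}: no change
Constraint 4 (U + X = W) on D(U)={2,4,5,6,7} D(X)={2,4,5,6,7} D(W)={1,2,4,5}: U {2,4,5,6,7}->{2}; X {2,4,5,6,7}->{2}; W {1,2,4,5}->{4}
So after all 4 constraints: D(U) = {2}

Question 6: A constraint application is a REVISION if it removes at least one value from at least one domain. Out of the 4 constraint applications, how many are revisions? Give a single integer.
Answer: 1

Derivation:
Constraint 1 (X != U) on D(X)={2,4,5,6,7} D(U)={2,4,5,6,7}: no change => not a revision
Constraint 2 (Z != X) on D(Z)={1,4,5,6} D(X)={2,4,5,6,7}: no change => not a revision
Constraint 3 (Z < X) on D(Z)={1,4,5,6} D(X)={2,4,5,6,7}: no change => not a revision
Constraint 4 (U + X = W) on D(U)={2,4,5,6,7} D(X)={2,4,5,6,7} D(W)={1,2,4,5}: U {2,4,5,6,7}->{2}; X {2,4,5,6,7}->{2}; W {1,2,4,5}->{4} => REVISION
Total revisions = 1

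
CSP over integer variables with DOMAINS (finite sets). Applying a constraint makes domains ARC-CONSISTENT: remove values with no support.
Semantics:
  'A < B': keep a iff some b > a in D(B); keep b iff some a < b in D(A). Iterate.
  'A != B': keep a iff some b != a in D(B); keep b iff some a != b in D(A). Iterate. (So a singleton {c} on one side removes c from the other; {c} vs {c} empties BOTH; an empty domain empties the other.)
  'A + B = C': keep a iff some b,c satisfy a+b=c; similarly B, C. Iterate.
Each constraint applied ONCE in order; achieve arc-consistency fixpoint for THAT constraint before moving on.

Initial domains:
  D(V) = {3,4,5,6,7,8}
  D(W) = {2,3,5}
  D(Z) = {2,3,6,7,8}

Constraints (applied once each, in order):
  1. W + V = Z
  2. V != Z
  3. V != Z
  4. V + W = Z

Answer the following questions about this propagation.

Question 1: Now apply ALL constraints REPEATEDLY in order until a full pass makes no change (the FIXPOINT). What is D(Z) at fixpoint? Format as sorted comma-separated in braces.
pass 0 (initial): D(Z)={2,3,6,7,8}
pass 1: V {3,4,5,6,7,8}->{3,4,5,6}; Z {2,3,6,7,8}->{6,7,8}
pass 2: no change
Fixpoint after 2 passes: D(Z) = {6,7,8}

Answer: {6,7,8}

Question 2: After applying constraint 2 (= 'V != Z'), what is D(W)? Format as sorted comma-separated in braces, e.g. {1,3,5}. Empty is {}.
Answer: {2,3,5}

Derivation:
Constraint 1 (W + V = Z) on D(W)={2,3,5} D(V)={3,4,5,6,7,8} D(Z)={2,3,6,7,8}: V {3,4,5,6,7,8}->{3,4,5,6}; Z {2,3,6,7,8}->{6,7,8}
Constraint 2 (V != Z) on D(V)={3,4,5,6} D(Z)={6,7,8}: no change
So after constraint 2: D(W) = {2,3,5}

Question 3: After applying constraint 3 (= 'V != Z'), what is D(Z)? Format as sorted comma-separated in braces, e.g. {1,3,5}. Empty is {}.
Constraint 1 (W + V = Z) on D(W)={2,3,5} D(V)={3,4,5,6,7,8} D(Z)={2,3,6,7,8}: V {3,4,5,6,7,8}->{3,4,5,6}; Z {2,3,6,7,8}->{6,7,8}
Constraint 2 (V != Z) on D(V)={3,4,5,6} D(Z)={6,7,8}: no change
Constraint 3 (V != Z) on D(V)={3,4,5,6} D(Z)={6,7,8}: no change
So after constraint 3: D(Z) = {6,7,8}

Answer: {6,7,8}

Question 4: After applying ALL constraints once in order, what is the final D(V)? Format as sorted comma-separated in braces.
Constraint 1 (W + V = Z) on D(W)={2,3,5} D(V)={3,4,5,6,7,8} D(Z)={2,3,6,7,8}: V {3,4,5,6,7,8}->{3,4,5,6}; Z {2,3,6,7,8}->{6,7,8}
Constraint 2 (V != Z) on D(V)={3,4,5,6} D(Z)={6,7,8}: no change
Constraint 3 (V != Z) on D(V)={3,4,5,6} D(Z)={6,7,8}: no change
Constraint 4 (V + W = Z) on D(V)={3,4,5,6} D(W)={2,3,5} D(Z)={6,7,8}: no change
So after all 4 constraints: D(V) = {3,4,5,6}

Answer: {3,4,5,6}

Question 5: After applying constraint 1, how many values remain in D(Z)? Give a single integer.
Answer: 3

Derivation:
Constraint 1 (W + V = Z) on D(W)={2,3,5} D(V)={3,4,5,6,7,8} D(Z)={2,3,6,7,8}: V {3,4,5,6,7,8}->{3,4,5,6}; Z {2,3,6,7,8}->{6,7,8}
So after constraint 1: D(Z)={6,7,8}, size = 3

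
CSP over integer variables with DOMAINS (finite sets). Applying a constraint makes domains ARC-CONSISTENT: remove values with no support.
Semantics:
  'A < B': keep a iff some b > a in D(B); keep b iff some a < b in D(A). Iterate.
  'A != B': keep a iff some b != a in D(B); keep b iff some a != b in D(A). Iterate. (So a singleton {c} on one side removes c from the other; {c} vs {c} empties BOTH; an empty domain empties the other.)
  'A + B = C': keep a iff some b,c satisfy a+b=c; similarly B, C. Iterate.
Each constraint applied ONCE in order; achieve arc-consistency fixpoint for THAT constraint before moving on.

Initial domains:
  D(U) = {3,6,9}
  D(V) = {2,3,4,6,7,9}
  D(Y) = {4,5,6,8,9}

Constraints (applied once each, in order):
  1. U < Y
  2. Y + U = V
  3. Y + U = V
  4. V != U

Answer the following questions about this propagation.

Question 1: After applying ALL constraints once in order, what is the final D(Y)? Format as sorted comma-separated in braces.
Constraint 1 (U < Y) on D(U)={3,6,9} D(Y)={4,5,6,8,9}: U {3,6,9}->{3,6}
Constraint 2 (Y + U = V) on D(Y)={4,5,6,8,9} D(U)={3,6} D(V)={2,3,4,6,7,9}: Y {4,5,6,8,9}->{4,6}; U {3,6}->{3}; V {2,3,4,6,7,9}->{7,9}
Constraint 3 (Y + U = V) on D(Y)={4,6} D(U)={3} D(V)={7,9}: no change
Constraint 4 (V != U) on D(V)={7,9} D(U)={3}: no change
So after all 4 constraints: D(Y) = {4,6}

Answer: {4,6}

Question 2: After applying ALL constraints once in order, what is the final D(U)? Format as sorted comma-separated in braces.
Constraint 1 (U < Y) on D(U)={3,6,9} D(Y)={4,5,6,8,9}: U {3,6,9}->{3,6}
Constraint 2 (Y + U = V) on D(Y)={4,5,6,8,9} D(U)={3,6} D(V)={2,3,4,6,7,9}: Y {4,5,6,8,9}->{4,6}; U {3,6}->{3}; V {2,3,4,6,7,9}->{7,9}
Constraint 3 (Y + U = V) on D(Y)={4,6} D(U)={3} D(V)={7,9}: no change
Constraint 4 (V != U) on D(V)={7,9} D(U)={3}: no change
So after all 4 constraints: D(U) = {3}

Answer: {3}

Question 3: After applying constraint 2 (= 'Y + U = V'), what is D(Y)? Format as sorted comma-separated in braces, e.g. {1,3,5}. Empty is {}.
Constraint 1 (U < Y) on D(U)={3,6,9} D(Y)={4,5,6,8,9}: U {3,6,9}->{3,6}
Constraint 2 (Y + U = V) on D(Y)={4,5,6,8,9} D(U)={3,6} D(V)={2,3,4,6,7,9}: Y {4,5,6,8,9}->{4,6}; U {3,6}->{3}; V {2,3,4,6,7,9}->{7,9}
So after constraint 2: D(Y) = {4,6}

Answer: {4,6}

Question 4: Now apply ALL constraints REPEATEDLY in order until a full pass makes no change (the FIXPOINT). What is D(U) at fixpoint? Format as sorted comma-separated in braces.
pass 0 (initial): D(U)={3,6,9}
pass 1: U {3,6,9}->{3}; V {2,3,4,6,7,9}->{7,9}; Y {4,5,6,8,9}->{4,6}
pass 2: no change
Fixpoint after 2 passes: D(U) = {3}

Answer: {3}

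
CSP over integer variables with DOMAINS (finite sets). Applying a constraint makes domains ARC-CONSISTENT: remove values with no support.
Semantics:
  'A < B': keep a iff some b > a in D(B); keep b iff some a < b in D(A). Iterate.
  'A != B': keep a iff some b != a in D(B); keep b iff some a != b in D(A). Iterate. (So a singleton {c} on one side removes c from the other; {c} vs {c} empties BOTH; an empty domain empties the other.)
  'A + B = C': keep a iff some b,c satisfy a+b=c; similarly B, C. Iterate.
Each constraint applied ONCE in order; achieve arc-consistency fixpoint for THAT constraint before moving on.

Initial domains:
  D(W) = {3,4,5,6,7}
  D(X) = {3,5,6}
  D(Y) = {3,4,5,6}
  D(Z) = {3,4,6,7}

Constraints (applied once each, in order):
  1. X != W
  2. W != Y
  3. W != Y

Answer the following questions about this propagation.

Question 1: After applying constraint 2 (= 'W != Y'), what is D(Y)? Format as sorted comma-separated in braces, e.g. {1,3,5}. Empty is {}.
Constraint 1 (X != W) on D(X)={3,5,6} D(W)={3,4,5,6,7}: no change
Constraint 2 (W != Y) on D(W)={3,4,5,6,7} D(Y)={3,4,5,6}: no change
So after constraint 2: D(Y) = {3,4,5,6}

Answer: {3,4,5,6}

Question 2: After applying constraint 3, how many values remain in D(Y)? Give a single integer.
Answer: 4

Derivation:
Constraint 1 (X != W) on D(X)={3,5,6} D(W)={3,4,5,6,7}: no change
Constraint 2 (W != Y) on D(W)={3,4,5,6,7} D(Y)={3,4,5,6}: no change
Constraint 3 (W != Y) on D(W)={3,4,5,6,7} D(Y)={3,4,5,6}: no change
So after constraint 3: D(Y)={3,4,5,6}, size = 4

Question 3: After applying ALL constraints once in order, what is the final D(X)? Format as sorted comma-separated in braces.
Answer: {3,5,6}

Derivation:
Constraint 1 (X != W) on D(X)={3,5,6} D(W)={3,4,5,6,7}: no change
Constraint 2 (W != Y) on D(W)={3,4,5,6,7} D(Y)={3,4,5,6}: no change
Constraint 3 (W != Y) on D(W)={3,4,5,6,7} D(Y)={3,4,5,6}: no change
So after all 3 constraints: D(X) = {3,5,6}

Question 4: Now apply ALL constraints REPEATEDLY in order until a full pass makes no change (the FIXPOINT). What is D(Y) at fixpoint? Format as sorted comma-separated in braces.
pass 0 (initial): D(Y)={3,4,5,6}
pass 1: no change
Fixpoint after 1 passes: D(Y) = {3,4,5,6}

Answer: {3,4,5,6}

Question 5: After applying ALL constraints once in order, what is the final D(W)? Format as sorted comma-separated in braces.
Constraint 1 (X != W) on D(X)={3,5,6} D(W)={3,4,5,6,7}: no change
Constraint 2 (W != Y) on D(W)={3,4,5,6,7} D(Y)={3,4,5,6}: no change
Constraint 3 (W != Y) on D(W)={3,4,5,6,7} D(Y)={3,4,5,6}: no change
So after all 3 constraints: D(W) = {3,4,5,6,7}

Answer: {3,4,5,6,7}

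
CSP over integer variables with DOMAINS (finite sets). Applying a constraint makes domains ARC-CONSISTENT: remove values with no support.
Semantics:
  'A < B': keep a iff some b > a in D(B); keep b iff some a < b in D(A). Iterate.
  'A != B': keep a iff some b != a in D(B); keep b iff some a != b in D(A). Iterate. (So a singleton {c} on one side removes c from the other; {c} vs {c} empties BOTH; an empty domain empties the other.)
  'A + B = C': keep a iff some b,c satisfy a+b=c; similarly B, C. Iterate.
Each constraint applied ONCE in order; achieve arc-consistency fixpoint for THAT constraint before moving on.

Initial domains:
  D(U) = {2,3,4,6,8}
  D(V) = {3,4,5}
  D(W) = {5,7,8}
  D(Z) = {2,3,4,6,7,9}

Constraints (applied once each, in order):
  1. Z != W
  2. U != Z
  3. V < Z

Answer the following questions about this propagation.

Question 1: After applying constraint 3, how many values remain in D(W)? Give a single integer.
Answer: 3

Derivation:
Constraint 1 (Z != W) on D(Z)={2,3,4,6,7,9} D(W)={5,7,8}: no change
Constraint 2 (U != Z) on D(U)={2,3,4,6,8} D(Z)={2,3,4,6,7,9}: no change
Constraint 3 (V < Z) on D(V)={3,4,5} D(Z)={2,3,4,6,7,9}: Z {2,3,4,6,7,9}->{4,6,7,9}
So after constraint 3: D(W)={5,7,8}, size = 3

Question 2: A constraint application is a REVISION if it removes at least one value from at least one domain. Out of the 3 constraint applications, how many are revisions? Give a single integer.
Answer: 1

Derivation:
Constraint 1 (Z != W) on D(Z)={2,3,4,6,7,9} D(W)={5,7,8}: no change => not a revision
Constraint 2 (U != Z) on D(U)={2,3,4,6,8} D(Z)={2,3,4,6,7,9}: no change => not a revision
Constraint 3 (V < Z) on D(V)={3,4,5} D(Z)={2,3,4,6,7,9}: Z {2,3,4,6,7,9}->{4,6,7,9} => REVISION
Total revisions = 1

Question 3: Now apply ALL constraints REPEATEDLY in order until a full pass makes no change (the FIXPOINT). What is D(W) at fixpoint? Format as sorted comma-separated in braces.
Answer: {5,7,8}

Derivation:
pass 0 (initial): D(W)={5,7,8}
pass 1: Z {2,3,4,6,7,9}->{4,6,7,9}
pass 2: no change
Fixpoint after 2 passes: D(W) = {5,7,8}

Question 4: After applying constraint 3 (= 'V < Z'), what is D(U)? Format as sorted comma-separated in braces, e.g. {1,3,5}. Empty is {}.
Constraint 1 (Z != W) on D(Z)={2,3,4,6,7,9} D(W)={5,7,8}: no change
Constraint 2 (U != Z) on D(U)={2,3,4,6,8} D(Z)={2,3,4,6,7,9}: no change
Constraint 3 (V < Z) on D(V)={3,4,5} D(Z)={2,3,4,6,7,9}: Z {2,3,4,6,7,9}->{4,6,7,9}
So after constraint 3: D(U) = {2,3,4,6,8}

Answer: {2,3,4,6,8}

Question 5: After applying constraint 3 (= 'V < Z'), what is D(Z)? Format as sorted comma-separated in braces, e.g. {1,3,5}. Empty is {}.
Answer: {4,6,7,9}

Derivation:
Constraint 1 (Z != W) on D(Z)={2,3,4,6,7,9} D(W)={5,7,8}: no change
Constraint 2 (U != Z) on D(U)={2,3,4,6,8} D(Z)={2,3,4,6,7,9}: no change
Constraint 3 (V < Z) on D(V)={3,4,5} D(Z)={2,3,4,6,7,9}: Z {2,3,4,6,7,9}->{4,6,7,9}
So after constraint 3: D(Z) = {4,6,7,9}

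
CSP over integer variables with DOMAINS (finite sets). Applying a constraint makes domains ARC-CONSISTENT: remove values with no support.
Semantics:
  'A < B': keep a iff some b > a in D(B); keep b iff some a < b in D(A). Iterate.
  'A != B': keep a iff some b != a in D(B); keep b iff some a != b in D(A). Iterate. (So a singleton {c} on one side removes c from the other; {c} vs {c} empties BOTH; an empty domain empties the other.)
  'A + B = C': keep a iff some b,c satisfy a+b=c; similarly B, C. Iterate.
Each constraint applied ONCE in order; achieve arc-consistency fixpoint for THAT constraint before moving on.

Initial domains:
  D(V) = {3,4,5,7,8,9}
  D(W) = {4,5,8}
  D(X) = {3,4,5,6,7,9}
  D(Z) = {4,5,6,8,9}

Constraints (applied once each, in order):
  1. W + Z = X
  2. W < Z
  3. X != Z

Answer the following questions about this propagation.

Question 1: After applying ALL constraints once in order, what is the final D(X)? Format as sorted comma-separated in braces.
Constraint 1 (W + Z = X) on D(W)={4,5,8} D(Z)={4,5,6,8,9} D(X)={3,4,5,6,7,9}: W {4,5,8}->{4,5}; Z {4,5,6,8,9}->{4,5}; X {3,4,5,6,7,9}->{9}
Constraint 2 (W < Z) on D(W)={4,5} D(Z)={4,5}: W {4,5}->{4}; Z {4,5}->{5}
Constraint 3 (X != Z) on D(X)={9} D(Z)={5}: no change
So after all 3 constraints: D(X) = {9}

Answer: {9}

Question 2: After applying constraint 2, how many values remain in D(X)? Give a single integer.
Answer: 1

Derivation:
Constraint 1 (W + Z = X) on D(W)={4,5,8} D(Z)={4,5,6,8,9} D(X)={3,4,5,6,7,9}: W {4,5,8}->{4,5}; Z {4,5,6,8,9}->{4,5}; X {3,4,5,6,7,9}->{9}
Constraint 2 (W < Z) on D(W)={4,5} D(Z)={4,5}: W {4,5}->{4}; Z {4,5}->{5}
So after constraint 2: D(X)={9}, size = 1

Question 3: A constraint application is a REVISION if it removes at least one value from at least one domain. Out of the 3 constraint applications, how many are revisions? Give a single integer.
Constraint 1 (W + Z = X) on D(W)={4,5,8} D(Z)={4,5,6,8,9} D(X)={3,4,5,6,7,9}: W {4,5,8}->{4,5}; Z {4,5,6,8,9}->{4,5}; X {3,4,5,6,7,9}->{9} => REVISION
Constraint 2 (W < Z) on D(W)={4,5} D(Z)={4,5}: W {4,5}->{4}; Z {4,5}->{5} => REVISION
Constraint 3 (X != Z) on D(X)={9} D(Z)={5}: no change => not a revision
Total revisions = 2

Answer: 2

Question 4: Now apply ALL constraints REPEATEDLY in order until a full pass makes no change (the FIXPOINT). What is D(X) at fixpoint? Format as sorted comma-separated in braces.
pass 0 (initial): D(X)={3,4,5,6,7,9}
pass 1: W {4,5,8}->{4}; X {3,4,5,6,7,9}->{9}; Z {4,5,6,8,9}->{5}
pass 2: no change
Fixpoint after 2 passes: D(X) = {9}

Answer: {9}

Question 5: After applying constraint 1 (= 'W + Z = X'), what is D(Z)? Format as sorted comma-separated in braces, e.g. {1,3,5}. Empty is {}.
Constraint 1 (W + Z = X) on D(W)={4,5,8} D(Z)={4,5,6,8,9} D(X)={3,4,5,6,7,9}: W {4,5,8}->{4,5}; Z {4,5,6,8,9}->{4,5}; X {3,4,5,6,7,9}->{9}
So after constraint 1: D(Z) = {4,5}

Answer: {4,5}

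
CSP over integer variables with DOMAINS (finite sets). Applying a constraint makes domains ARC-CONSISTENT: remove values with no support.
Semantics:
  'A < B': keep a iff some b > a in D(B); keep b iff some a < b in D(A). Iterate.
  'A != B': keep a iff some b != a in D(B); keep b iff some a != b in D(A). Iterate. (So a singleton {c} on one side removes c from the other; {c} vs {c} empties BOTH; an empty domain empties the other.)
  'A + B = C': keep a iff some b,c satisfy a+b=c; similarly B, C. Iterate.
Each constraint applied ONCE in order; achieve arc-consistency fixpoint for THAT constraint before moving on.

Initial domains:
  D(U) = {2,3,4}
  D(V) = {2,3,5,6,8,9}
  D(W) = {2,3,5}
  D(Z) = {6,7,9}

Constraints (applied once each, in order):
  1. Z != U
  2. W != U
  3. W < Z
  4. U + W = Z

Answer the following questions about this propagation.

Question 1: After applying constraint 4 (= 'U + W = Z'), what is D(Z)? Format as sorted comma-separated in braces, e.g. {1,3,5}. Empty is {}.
Answer: {6,7,9}

Derivation:
Constraint 1 (Z != U) on D(Z)={6,7,9} D(U)={2,3,4}: no change
Constraint 2 (W != U) on D(W)={2,3,5} D(U)={2,3,4}: no change
Constraint 3 (W < Z) on D(W)={2,3,5} D(Z)={6,7,9}: no change
Constraint 4 (U + W = Z) on D(U)={2,3,4} D(W)={2,3,5} D(Z)={6,7,9}: no change
So after constraint 4: D(Z) = {6,7,9}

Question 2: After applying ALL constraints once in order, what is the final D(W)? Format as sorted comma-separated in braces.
Constraint 1 (Z != U) on D(Z)={6,7,9} D(U)={2,3,4}: no change
Constraint 2 (W != U) on D(W)={2,3,5} D(U)={2,3,4}: no change
Constraint 3 (W < Z) on D(W)={2,3,5} D(Z)={6,7,9}: no change
Constraint 4 (U + W = Z) on D(U)={2,3,4} D(W)={2,3,5} D(Z)={6,7,9}: no change
So after all 4 constraints: D(W) = {2,3,5}

Answer: {2,3,5}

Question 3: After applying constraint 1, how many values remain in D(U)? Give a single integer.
Answer: 3

Derivation:
Constraint 1 (Z != U) on D(Z)={6,7,9} D(U)={2,3,4}: no change
So after constraint 1: D(U)={2,3,4}, size = 3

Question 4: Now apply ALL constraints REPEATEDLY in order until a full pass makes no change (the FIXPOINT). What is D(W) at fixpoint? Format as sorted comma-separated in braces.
pass 0 (initial): D(W)={2,3,5}
pass 1: no change
Fixpoint after 1 passes: D(W) = {2,3,5}

Answer: {2,3,5}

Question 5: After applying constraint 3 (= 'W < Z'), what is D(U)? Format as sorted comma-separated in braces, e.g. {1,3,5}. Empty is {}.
Constraint 1 (Z != U) on D(Z)={6,7,9} D(U)={2,3,4}: no change
Constraint 2 (W != U) on D(W)={2,3,5} D(U)={2,3,4}: no change
Constraint 3 (W < Z) on D(W)={2,3,5} D(Z)={6,7,9}: no change
So after constraint 3: D(U) = {2,3,4}

Answer: {2,3,4}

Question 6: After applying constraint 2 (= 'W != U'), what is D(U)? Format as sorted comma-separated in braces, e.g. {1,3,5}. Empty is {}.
Constraint 1 (Z != U) on D(Z)={6,7,9} D(U)={2,3,4}: no change
Constraint 2 (W != U) on D(W)={2,3,5} D(U)={2,3,4}: no change
So after constraint 2: D(U) = {2,3,4}

Answer: {2,3,4}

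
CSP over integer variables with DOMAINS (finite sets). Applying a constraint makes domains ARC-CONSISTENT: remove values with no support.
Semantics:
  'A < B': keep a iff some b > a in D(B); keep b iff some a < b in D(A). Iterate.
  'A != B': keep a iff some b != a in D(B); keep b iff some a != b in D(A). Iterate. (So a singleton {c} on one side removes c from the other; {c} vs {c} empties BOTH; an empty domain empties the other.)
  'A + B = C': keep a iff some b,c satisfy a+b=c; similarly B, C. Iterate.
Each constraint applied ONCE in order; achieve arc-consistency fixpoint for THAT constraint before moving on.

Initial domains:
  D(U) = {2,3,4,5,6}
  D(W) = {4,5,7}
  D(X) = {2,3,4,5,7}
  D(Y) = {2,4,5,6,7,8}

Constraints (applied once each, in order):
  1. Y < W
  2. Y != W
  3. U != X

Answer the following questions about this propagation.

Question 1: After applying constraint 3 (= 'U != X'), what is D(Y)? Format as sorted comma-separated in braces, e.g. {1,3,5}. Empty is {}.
Answer: {2,4,5,6}

Derivation:
Constraint 1 (Y < W) on D(Y)={2,4,5,6,7,8} D(W)={4,5,7}: Y {2,4,5,6,7,8}->{2,4,5,6}
Constraint 2 (Y != W) on D(Y)={2,4,5,6} D(W)={4,5,7}: no change
Constraint 3 (U != X) on D(U)={2,3,4,5,6} D(X)={2,3,4,5,7}: no change
So after constraint 3: D(Y) = {2,4,5,6}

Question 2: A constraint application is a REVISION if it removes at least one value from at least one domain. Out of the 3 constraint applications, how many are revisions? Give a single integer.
Answer: 1

Derivation:
Constraint 1 (Y < W) on D(Y)={2,4,5,6,7,8} D(W)={4,5,7}: Y {2,4,5,6,7,8}->{2,4,5,6} => REVISION
Constraint 2 (Y != W) on D(Y)={2,4,5,6} D(W)={4,5,7}: no change => not a revision
Constraint 3 (U != X) on D(U)={2,3,4,5,6} D(X)={2,3,4,5,7}: no change => not a revision
Total revisions = 1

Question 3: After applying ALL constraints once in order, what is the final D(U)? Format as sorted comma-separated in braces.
Constraint 1 (Y < W) on D(Y)={2,4,5,6,7,8} D(W)={4,5,7}: Y {2,4,5,6,7,8}->{2,4,5,6}
Constraint 2 (Y != W) on D(Y)={2,4,5,6} D(W)={4,5,7}: no change
Constraint 3 (U != X) on D(U)={2,3,4,5,6} D(X)={2,3,4,5,7}: no change
So after all 3 constraints: D(U) = {2,3,4,5,6}

Answer: {2,3,4,5,6}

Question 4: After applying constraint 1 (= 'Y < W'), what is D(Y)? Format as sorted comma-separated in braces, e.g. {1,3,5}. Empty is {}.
Answer: {2,4,5,6}

Derivation:
Constraint 1 (Y < W) on D(Y)={2,4,5,6,7,8} D(W)={4,5,7}: Y {2,4,5,6,7,8}->{2,4,5,6}
So after constraint 1: D(Y) = {2,4,5,6}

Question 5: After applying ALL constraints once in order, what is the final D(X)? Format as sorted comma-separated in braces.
Constraint 1 (Y < W) on D(Y)={2,4,5,6,7,8} D(W)={4,5,7}: Y {2,4,5,6,7,8}->{2,4,5,6}
Constraint 2 (Y != W) on D(Y)={2,4,5,6} D(W)={4,5,7}: no change
Constraint 3 (U != X) on D(U)={2,3,4,5,6} D(X)={2,3,4,5,7}: no change
So after all 3 constraints: D(X) = {2,3,4,5,7}

Answer: {2,3,4,5,7}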